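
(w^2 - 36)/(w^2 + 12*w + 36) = (w - 6)/(w + 6)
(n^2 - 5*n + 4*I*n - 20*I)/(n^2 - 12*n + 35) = (n + 4*I)/(n - 7)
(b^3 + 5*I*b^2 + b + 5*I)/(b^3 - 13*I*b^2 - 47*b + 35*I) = (b^2 + 6*I*b - 5)/(b^2 - 12*I*b - 35)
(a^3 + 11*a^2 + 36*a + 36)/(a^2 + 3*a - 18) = (a^2 + 5*a + 6)/(a - 3)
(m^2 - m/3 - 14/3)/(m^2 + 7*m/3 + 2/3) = (3*m - 7)/(3*m + 1)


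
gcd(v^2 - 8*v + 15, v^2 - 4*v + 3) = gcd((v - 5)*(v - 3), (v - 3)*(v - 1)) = v - 3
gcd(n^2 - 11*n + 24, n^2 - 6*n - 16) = n - 8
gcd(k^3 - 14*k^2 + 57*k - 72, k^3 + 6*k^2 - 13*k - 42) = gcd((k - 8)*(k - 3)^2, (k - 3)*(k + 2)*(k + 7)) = k - 3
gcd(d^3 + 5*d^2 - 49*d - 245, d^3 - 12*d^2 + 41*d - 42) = d - 7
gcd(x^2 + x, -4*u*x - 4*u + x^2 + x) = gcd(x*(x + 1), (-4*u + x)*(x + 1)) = x + 1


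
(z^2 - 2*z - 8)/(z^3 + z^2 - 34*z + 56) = (z + 2)/(z^2 + 5*z - 14)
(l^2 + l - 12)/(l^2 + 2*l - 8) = (l - 3)/(l - 2)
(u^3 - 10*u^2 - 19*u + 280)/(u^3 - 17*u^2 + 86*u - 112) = (u + 5)/(u - 2)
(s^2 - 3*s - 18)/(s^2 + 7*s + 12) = (s - 6)/(s + 4)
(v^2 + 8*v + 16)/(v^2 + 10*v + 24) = (v + 4)/(v + 6)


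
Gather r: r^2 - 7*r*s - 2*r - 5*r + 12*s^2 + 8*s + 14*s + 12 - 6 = r^2 + r*(-7*s - 7) + 12*s^2 + 22*s + 6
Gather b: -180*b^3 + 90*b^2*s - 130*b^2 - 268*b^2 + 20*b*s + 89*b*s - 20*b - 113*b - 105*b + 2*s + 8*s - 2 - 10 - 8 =-180*b^3 + b^2*(90*s - 398) + b*(109*s - 238) + 10*s - 20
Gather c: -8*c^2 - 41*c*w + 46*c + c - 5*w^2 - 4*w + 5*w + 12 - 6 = -8*c^2 + c*(47 - 41*w) - 5*w^2 + w + 6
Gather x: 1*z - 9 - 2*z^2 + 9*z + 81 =-2*z^2 + 10*z + 72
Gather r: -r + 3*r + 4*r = 6*r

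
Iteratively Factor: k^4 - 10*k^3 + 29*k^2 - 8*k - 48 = (k - 3)*(k^3 - 7*k^2 + 8*k + 16) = (k - 3)*(k + 1)*(k^2 - 8*k + 16) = (k - 4)*(k - 3)*(k + 1)*(k - 4)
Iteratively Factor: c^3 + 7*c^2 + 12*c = (c + 4)*(c^2 + 3*c) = c*(c + 4)*(c + 3)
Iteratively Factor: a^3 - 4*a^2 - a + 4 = (a - 1)*(a^2 - 3*a - 4) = (a - 1)*(a + 1)*(a - 4)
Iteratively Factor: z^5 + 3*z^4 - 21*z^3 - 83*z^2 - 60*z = (z + 1)*(z^4 + 2*z^3 - 23*z^2 - 60*z) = z*(z + 1)*(z^3 + 2*z^2 - 23*z - 60) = z*(z - 5)*(z + 1)*(z^2 + 7*z + 12) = z*(z - 5)*(z + 1)*(z + 3)*(z + 4)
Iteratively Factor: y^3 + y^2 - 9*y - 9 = (y - 3)*(y^2 + 4*y + 3) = (y - 3)*(y + 3)*(y + 1)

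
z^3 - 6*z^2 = z^2*(z - 6)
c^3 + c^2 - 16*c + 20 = (c - 2)^2*(c + 5)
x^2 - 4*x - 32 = (x - 8)*(x + 4)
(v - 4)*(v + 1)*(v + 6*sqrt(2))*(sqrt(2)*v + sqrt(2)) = sqrt(2)*v^4 - 2*sqrt(2)*v^3 + 12*v^3 - 24*v^2 - 7*sqrt(2)*v^2 - 84*v - 4*sqrt(2)*v - 48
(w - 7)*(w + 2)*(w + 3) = w^3 - 2*w^2 - 29*w - 42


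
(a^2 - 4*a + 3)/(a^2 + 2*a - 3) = (a - 3)/(a + 3)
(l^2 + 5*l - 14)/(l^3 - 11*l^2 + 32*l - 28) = (l + 7)/(l^2 - 9*l + 14)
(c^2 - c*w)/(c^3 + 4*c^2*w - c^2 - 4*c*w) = (c - w)/(c^2 + 4*c*w - c - 4*w)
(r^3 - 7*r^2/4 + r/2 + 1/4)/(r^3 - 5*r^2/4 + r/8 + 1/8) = 2*(r - 1)/(2*r - 1)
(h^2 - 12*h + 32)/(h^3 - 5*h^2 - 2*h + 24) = (h - 8)/(h^2 - h - 6)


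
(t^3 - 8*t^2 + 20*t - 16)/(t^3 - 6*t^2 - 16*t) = (-t^3 + 8*t^2 - 20*t + 16)/(t*(-t^2 + 6*t + 16))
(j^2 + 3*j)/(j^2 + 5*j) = (j + 3)/(j + 5)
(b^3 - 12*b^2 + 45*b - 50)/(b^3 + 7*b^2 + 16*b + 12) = (b^3 - 12*b^2 + 45*b - 50)/(b^3 + 7*b^2 + 16*b + 12)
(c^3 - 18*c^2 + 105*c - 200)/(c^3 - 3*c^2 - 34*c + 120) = (c^2 - 13*c + 40)/(c^2 + 2*c - 24)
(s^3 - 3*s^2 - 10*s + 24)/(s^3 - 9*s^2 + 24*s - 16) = (s^2 + s - 6)/(s^2 - 5*s + 4)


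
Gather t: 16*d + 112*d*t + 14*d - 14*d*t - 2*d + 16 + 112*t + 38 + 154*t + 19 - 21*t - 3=28*d + t*(98*d + 245) + 70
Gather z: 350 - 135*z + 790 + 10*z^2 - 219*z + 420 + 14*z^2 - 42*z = 24*z^2 - 396*z + 1560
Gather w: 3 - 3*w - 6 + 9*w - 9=6*w - 12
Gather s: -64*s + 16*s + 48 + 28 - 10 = 66 - 48*s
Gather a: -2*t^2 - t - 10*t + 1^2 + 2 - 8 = -2*t^2 - 11*t - 5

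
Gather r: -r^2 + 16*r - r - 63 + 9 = -r^2 + 15*r - 54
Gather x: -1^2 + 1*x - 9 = x - 10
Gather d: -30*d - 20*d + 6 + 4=10 - 50*d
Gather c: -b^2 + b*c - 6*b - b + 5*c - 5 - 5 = -b^2 - 7*b + c*(b + 5) - 10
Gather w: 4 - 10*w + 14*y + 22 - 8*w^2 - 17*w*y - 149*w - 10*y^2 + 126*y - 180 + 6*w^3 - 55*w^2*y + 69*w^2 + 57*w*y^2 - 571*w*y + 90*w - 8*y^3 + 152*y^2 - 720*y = 6*w^3 + w^2*(61 - 55*y) + w*(57*y^2 - 588*y - 69) - 8*y^3 + 142*y^2 - 580*y - 154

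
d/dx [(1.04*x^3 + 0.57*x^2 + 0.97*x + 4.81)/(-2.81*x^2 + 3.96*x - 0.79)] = (-2.9224*x^4 + 8.2368*x^3 + 2.5181*x^2 + 26.1316*x - 19.8139)/(7.8961*x^4 - 22.2552*x^3 + 20.1214*x^2 - 6.2568*x + 0.6241)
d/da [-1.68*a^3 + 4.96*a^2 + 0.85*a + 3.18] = -5.04*a^2 + 9.92*a + 0.85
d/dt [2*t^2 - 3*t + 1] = 4*t - 3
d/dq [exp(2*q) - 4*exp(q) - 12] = 2*(exp(q) - 2)*exp(q)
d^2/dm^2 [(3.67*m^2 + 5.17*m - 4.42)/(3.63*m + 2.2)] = (2.8421709430404e-14*m^2 - 163.533436)/(47.832147*m^3 + 86.96754*m^2 + 52.7076*m + 10.648)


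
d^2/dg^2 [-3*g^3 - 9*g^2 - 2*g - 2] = -18*g - 18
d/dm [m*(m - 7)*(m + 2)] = 3*m^2 - 10*m - 14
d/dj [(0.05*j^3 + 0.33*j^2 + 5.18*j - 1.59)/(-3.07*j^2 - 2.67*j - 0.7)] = (-0.1535*j^4 - 0.267*j^3 + 14.9165*j^2 - 10.2246*j - 7.8713)/(9.4249*j^4 + 16.3938*j^3 + 11.4269*j^2 + 3.738*j + 0.49)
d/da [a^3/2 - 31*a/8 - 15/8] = 3*a^2/2 - 31/8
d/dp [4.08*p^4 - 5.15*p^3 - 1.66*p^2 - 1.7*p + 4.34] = 16.32*p^3 - 15.45*p^2 - 3.32*p - 1.7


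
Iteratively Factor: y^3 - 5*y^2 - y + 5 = (y + 1)*(y^2 - 6*y + 5) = (y - 1)*(y + 1)*(y - 5)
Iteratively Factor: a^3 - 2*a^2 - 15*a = (a)*(a^2 - 2*a - 15) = a*(a + 3)*(a - 5)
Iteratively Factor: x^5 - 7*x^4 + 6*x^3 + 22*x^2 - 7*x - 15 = (x + 1)*(x^4 - 8*x^3 + 14*x^2 + 8*x - 15) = (x - 3)*(x + 1)*(x^3 - 5*x^2 - x + 5) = (x - 3)*(x - 1)*(x + 1)*(x^2 - 4*x - 5) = (x - 5)*(x - 3)*(x - 1)*(x + 1)*(x + 1)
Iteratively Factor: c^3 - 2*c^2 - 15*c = (c + 3)*(c^2 - 5*c) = (c - 5)*(c + 3)*(c)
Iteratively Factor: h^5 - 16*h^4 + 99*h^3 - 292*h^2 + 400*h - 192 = (h - 4)*(h^4 - 12*h^3 + 51*h^2 - 88*h + 48) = (h - 4)^2*(h^3 - 8*h^2 + 19*h - 12) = (h - 4)^2*(h - 1)*(h^2 - 7*h + 12) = (h - 4)^3*(h - 1)*(h - 3)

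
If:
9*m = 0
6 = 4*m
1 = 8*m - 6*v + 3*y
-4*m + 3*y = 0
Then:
No Solution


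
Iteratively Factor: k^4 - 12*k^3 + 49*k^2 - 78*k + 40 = (k - 4)*(k^3 - 8*k^2 + 17*k - 10) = (k - 5)*(k - 4)*(k^2 - 3*k + 2) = (k - 5)*(k - 4)*(k - 2)*(k - 1)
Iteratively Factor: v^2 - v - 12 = (v - 4)*(v + 3)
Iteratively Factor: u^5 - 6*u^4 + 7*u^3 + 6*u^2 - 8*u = (u - 1)*(u^4 - 5*u^3 + 2*u^2 + 8*u) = (u - 1)*(u + 1)*(u^3 - 6*u^2 + 8*u) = (u - 2)*(u - 1)*(u + 1)*(u^2 - 4*u) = u*(u - 2)*(u - 1)*(u + 1)*(u - 4)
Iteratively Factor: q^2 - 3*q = (q - 3)*(q)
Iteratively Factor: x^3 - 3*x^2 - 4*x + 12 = (x - 3)*(x^2 - 4) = (x - 3)*(x + 2)*(x - 2)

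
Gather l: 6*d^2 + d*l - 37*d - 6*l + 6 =6*d^2 - 37*d + l*(d - 6) + 6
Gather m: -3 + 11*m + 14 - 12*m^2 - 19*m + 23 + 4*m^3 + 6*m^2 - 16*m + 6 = 4*m^3 - 6*m^2 - 24*m + 40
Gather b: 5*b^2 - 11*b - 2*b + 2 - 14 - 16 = 5*b^2 - 13*b - 28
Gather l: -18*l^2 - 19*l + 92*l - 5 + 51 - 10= -18*l^2 + 73*l + 36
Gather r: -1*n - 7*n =-8*n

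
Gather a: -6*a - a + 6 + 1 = 7 - 7*a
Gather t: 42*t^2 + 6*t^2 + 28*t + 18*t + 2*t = 48*t^2 + 48*t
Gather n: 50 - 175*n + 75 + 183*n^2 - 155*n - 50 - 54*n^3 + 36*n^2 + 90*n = -54*n^3 + 219*n^2 - 240*n + 75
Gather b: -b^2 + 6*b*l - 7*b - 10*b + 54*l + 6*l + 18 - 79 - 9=-b^2 + b*(6*l - 17) + 60*l - 70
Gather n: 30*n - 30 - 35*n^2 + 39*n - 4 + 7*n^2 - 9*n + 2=-28*n^2 + 60*n - 32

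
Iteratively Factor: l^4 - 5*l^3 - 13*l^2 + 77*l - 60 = (l - 1)*(l^3 - 4*l^2 - 17*l + 60) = (l - 5)*(l - 1)*(l^2 + l - 12) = (l - 5)*(l - 1)*(l + 4)*(l - 3)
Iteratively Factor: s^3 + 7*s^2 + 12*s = (s)*(s^2 + 7*s + 12) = s*(s + 4)*(s + 3)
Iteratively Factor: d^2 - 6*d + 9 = (d - 3)*(d - 3)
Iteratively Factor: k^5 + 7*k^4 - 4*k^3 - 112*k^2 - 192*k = (k)*(k^4 + 7*k^3 - 4*k^2 - 112*k - 192) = k*(k + 4)*(k^3 + 3*k^2 - 16*k - 48) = k*(k - 4)*(k + 4)*(k^2 + 7*k + 12) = k*(k - 4)*(k + 3)*(k + 4)*(k + 4)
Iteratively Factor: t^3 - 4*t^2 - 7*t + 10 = (t - 1)*(t^2 - 3*t - 10) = (t - 1)*(t + 2)*(t - 5)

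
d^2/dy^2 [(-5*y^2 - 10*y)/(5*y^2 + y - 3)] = 150*(-3*y^3 - 3*y^2 - 6*y - 1)/(125*y^6 + 75*y^5 - 210*y^4 - 89*y^3 + 126*y^2 + 27*y - 27)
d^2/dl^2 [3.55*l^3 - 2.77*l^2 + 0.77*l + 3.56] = 21.3*l - 5.54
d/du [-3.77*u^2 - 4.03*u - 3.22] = -7.54*u - 4.03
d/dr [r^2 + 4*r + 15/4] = 2*r + 4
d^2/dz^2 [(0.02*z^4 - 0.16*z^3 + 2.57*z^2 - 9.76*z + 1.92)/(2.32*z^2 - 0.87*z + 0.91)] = (0.215296*z^6 - 0.242208000000001*z^5 + 0.344172*z^4 - 94.50984*z^3 + 30.40932*z^2 + 99.584928*z - 16.398062)/(12.487168*z^6 - 14.048064*z^5 + 19.961976*z^4 - 11.678967*z^3 + 7.829913*z^2 - 2.161341*z + 0.753571)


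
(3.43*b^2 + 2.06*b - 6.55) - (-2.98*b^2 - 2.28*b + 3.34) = 6.41*b^2 + 4.34*b - 9.89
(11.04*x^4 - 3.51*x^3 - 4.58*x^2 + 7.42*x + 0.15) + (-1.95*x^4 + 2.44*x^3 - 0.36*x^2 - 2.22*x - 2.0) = 9.09*x^4 - 1.07*x^3 - 4.94*x^2 + 5.2*x - 1.85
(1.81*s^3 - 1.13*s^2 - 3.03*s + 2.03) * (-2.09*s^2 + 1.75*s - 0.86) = -3.7829*s^5 + 5.5292*s^4 + 2.7986*s^3 - 8.5734*s^2 + 6.1583*s - 1.7458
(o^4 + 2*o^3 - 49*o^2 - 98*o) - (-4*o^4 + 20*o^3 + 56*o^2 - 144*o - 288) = 5*o^4 - 18*o^3 - 105*o^2 + 46*o + 288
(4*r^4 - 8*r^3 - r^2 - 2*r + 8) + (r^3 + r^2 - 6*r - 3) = 4*r^4 - 7*r^3 - 8*r + 5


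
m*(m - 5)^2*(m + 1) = m^4 - 9*m^3 + 15*m^2 + 25*m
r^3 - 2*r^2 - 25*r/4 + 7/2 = (r - 7/2)*(r - 1/2)*(r + 2)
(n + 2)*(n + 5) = n^2 + 7*n + 10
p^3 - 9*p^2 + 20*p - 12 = (p - 6)*(p - 2)*(p - 1)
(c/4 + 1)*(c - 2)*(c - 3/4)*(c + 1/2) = c^4/4 + 7*c^3/16 - 71*c^2/32 + 5*c/16 + 3/4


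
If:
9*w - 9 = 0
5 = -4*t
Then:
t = -5/4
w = 1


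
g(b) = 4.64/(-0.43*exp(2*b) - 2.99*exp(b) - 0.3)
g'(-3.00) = 3.46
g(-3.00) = -10.31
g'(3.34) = 0.02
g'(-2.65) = 3.79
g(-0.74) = -2.54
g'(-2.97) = 3.50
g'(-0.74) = 2.26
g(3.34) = -0.01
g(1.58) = -0.19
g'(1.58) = 0.26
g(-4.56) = -14.00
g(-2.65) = -9.04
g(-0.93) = -3.00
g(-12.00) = -15.47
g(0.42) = -0.79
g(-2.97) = -10.21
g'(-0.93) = 2.55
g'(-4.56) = 1.33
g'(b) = 4.64*(0.86*exp(2*b) + 2.99*exp(b))/(-0.43*exp(2*b) - 2.99*exp(b) - 0.3)^2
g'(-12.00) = 0.00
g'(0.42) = 0.89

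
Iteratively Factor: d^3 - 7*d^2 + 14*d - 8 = (d - 4)*(d^2 - 3*d + 2) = (d - 4)*(d - 2)*(d - 1)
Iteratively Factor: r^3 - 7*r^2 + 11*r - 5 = (r - 5)*(r^2 - 2*r + 1) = (r - 5)*(r - 1)*(r - 1)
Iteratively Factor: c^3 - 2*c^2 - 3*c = (c)*(c^2 - 2*c - 3) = c*(c - 3)*(c + 1)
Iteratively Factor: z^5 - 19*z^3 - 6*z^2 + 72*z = (z - 2)*(z^4 + 2*z^3 - 15*z^2 - 36*z) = (z - 2)*(z + 3)*(z^3 - z^2 - 12*z) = (z - 2)*(z + 3)^2*(z^2 - 4*z) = (z - 4)*(z - 2)*(z + 3)^2*(z)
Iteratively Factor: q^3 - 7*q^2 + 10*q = (q)*(q^2 - 7*q + 10) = q*(q - 5)*(q - 2)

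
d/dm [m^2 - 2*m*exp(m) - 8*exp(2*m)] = -2*m*exp(m) + 2*m - 16*exp(2*m) - 2*exp(m)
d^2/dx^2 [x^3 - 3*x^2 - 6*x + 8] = 6*x - 6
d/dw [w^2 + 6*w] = 2*w + 6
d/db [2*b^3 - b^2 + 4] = 2*b*(3*b - 1)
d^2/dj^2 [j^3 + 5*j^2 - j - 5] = 6*j + 10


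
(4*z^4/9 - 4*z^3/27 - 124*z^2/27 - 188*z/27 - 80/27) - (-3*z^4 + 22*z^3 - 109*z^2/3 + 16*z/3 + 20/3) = 31*z^4/9 - 598*z^3/27 + 857*z^2/27 - 332*z/27 - 260/27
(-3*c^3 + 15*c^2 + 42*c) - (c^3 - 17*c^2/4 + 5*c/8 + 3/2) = -4*c^3 + 77*c^2/4 + 331*c/8 - 3/2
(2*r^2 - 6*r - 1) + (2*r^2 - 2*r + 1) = 4*r^2 - 8*r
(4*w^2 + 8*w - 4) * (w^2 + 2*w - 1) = 4*w^4 + 16*w^3 + 8*w^2 - 16*w + 4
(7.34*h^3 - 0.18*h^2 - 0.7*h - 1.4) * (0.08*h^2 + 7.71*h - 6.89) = 0.5872*h^5 + 56.577*h^4 - 52.0164*h^3 - 4.2688*h^2 - 5.971*h + 9.646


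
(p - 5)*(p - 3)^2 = p^3 - 11*p^2 + 39*p - 45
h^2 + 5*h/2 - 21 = (h - 7/2)*(h + 6)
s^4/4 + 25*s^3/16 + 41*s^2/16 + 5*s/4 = s*(s/4 + 1)*(s + 1)*(s + 5/4)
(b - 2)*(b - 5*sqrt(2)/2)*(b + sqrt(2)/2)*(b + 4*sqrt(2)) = b^4 - 2*b^3 + 2*sqrt(2)*b^3 - 37*b^2/2 - 4*sqrt(2)*b^2 - 10*sqrt(2)*b + 37*b + 20*sqrt(2)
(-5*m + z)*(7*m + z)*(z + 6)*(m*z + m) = -35*m^3*z^2 - 245*m^3*z - 210*m^3 + 2*m^2*z^3 + 14*m^2*z^2 + 12*m^2*z + m*z^4 + 7*m*z^3 + 6*m*z^2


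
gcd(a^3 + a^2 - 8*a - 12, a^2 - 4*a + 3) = a - 3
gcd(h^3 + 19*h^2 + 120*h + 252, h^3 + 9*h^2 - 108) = h^2 + 12*h + 36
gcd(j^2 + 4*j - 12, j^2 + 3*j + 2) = 1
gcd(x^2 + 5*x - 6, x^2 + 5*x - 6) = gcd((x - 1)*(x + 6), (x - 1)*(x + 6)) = x^2 + 5*x - 6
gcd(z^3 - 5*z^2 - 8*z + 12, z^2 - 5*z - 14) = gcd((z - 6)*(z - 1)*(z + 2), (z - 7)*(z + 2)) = z + 2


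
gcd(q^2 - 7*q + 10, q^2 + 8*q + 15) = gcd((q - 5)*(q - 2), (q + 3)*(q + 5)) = 1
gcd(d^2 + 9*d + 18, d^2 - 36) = d + 6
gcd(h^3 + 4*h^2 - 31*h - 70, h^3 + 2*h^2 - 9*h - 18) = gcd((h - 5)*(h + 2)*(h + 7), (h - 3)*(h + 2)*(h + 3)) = h + 2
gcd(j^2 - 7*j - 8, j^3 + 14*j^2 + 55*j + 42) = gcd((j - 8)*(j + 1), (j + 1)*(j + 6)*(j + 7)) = j + 1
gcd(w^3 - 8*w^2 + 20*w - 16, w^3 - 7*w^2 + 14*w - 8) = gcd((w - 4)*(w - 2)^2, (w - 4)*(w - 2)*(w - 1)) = w^2 - 6*w + 8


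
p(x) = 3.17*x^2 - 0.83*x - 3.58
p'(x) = 6.34*x - 0.83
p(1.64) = 3.58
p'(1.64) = 9.57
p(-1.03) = 0.64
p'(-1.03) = -7.36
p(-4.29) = 58.32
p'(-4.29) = -28.03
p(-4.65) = 68.82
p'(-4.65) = -30.31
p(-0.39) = -2.77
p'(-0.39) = -3.30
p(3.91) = 41.64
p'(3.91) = 23.96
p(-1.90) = 9.44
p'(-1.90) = -12.88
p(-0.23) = -3.22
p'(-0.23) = -2.29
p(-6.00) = 115.52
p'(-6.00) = -38.87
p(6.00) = 105.56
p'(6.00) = 37.21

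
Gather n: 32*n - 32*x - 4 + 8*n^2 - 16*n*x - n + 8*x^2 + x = 8*n^2 + n*(31 - 16*x) + 8*x^2 - 31*x - 4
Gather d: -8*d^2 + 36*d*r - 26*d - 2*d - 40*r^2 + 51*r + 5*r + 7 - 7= -8*d^2 + d*(36*r - 28) - 40*r^2 + 56*r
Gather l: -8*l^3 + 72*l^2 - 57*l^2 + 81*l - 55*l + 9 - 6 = -8*l^3 + 15*l^2 + 26*l + 3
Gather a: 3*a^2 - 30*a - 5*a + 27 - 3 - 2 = 3*a^2 - 35*a + 22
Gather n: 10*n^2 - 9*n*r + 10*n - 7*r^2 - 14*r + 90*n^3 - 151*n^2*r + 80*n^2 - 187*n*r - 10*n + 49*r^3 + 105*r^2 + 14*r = 90*n^3 + n^2*(90 - 151*r) - 196*n*r + 49*r^3 + 98*r^2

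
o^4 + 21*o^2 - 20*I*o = o*(o - 4*I)*(o - I)*(o + 5*I)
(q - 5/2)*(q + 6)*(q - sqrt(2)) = q^3 - sqrt(2)*q^2 + 7*q^2/2 - 15*q - 7*sqrt(2)*q/2 + 15*sqrt(2)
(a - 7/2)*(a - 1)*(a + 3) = a^3 - 3*a^2/2 - 10*a + 21/2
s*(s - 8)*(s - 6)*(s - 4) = s^4 - 18*s^3 + 104*s^2 - 192*s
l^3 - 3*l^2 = l^2*(l - 3)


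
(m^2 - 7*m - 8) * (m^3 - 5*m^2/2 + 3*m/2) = m^5 - 19*m^4/2 + 11*m^3 + 19*m^2/2 - 12*m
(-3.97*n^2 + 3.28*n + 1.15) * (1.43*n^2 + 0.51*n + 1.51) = -5.6771*n^4 + 2.6657*n^3 - 2.6774*n^2 + 5.5393*n + 1.7365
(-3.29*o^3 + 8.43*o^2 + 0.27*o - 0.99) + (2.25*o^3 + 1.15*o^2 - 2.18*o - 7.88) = -1.04*o^3 + 9.58*o^2 - 1.91*o - 8.87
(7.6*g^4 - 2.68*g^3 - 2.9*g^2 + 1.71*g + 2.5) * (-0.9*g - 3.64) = -6.84*g^5 - 25.252*g^4 + 12.3652*g^3 + 9.017*g^2 - 8.4744*g - 9.1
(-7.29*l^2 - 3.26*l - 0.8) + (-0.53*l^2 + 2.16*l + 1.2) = -7.82*l^2 - 1.1*l + 0.4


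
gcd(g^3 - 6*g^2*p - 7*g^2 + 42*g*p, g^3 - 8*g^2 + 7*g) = g^2 - 7*g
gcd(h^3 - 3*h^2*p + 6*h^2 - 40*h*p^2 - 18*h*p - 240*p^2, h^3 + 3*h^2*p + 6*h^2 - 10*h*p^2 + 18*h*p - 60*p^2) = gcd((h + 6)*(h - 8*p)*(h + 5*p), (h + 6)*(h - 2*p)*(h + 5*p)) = h^2 + 5*h*p + 6*h + 30*p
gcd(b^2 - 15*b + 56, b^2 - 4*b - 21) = b - 7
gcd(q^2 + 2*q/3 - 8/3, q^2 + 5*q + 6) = q + 2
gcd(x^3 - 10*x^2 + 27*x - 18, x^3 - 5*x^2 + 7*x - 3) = x^2 - 4*x + 3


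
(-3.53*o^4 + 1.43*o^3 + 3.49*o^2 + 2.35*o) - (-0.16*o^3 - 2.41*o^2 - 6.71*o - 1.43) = -3.53*o^4 + 1.59*o^3 + 5.9*o^2 + 9.06*o + 1.43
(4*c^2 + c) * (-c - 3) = -4*c^3 - 13*c^2 - 3*c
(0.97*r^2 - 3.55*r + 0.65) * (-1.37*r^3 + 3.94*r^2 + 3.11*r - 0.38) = -1.3289*r^5 + 8.6853*r^4 - 11.8608*r^3 - 8.8481*r^2 + 3.3705*r - 0.247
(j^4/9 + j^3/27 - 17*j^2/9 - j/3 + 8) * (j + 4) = j^5/9 + 13*j^4/27 - 47*j^3/27 - 71*j^2/9 + 20*j/3 + 32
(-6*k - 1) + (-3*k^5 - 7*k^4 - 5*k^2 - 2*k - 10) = -3*k^5 - 7*k^4 - 5*k^2 - 8*k - 11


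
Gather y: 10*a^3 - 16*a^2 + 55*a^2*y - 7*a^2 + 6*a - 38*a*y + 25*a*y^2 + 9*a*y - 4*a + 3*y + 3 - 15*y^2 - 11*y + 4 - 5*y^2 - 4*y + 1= 10*a^3 - 23*a^2 + 2*a + y^2*(25*a - 20) + y*(55*a^2 - 29*a - 12) + 8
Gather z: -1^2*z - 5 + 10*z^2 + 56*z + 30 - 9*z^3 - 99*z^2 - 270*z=-9*z^3 - 89*z^2 - 215*z + 25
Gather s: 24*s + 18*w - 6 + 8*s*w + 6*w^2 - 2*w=s*(8*w + 24) + 6*w^2 + 16*w - 6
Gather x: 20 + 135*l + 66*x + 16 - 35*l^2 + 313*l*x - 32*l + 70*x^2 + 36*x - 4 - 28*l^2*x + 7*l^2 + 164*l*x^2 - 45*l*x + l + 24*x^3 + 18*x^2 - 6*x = -28*l^2 + 104*l + 24*x^3 + x^2*(164*l + 88) + x*(-28*l^2 + 268*l + 96) + 32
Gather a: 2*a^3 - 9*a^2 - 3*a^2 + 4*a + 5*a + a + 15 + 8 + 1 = 2*a^3 - 12*a^2 + 10*a + 24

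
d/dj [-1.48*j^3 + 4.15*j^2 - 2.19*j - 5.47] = -4.44*j^2 + 8.3*j - 2.19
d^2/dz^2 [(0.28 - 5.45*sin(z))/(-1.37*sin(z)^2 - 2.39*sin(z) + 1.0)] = (-10.229105*sin(z)^5 + 19.9470629999999*sin(z)^4 - 21.590378*sin(z)^3 - 13.0449039999999*sin(z)^2 + 34.517376*sin(z) + 22.085024)/(1.37*sin(z)^2 + 2.39*sin(z) - 1.0)^3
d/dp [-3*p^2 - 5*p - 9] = -6*p - 5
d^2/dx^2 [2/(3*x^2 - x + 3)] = 4*(-9*x^2 + 3*x + (6*x - 1)^2 - 9)/(3*x^2 - x + 3)^3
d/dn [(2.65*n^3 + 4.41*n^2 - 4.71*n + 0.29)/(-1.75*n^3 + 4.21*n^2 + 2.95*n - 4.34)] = (1.77635683940025e-15*n^5 + 18.874*n^4 - 0.849999999999994*n^3 - 0.141899999999993*n^2 - 40.7206*n + 19.5859)/(3.0625*n^6 - 14.735*n^5 + 7.3991*n^4 + 40.029*n^3 - 27.8403*n^2 - 25.606*n + 18.8356)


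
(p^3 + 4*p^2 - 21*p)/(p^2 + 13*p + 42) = p*(p - 3)/(p + 6)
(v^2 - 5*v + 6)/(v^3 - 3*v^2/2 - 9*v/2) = 2*(v - 2)/(v*(2*v + 3))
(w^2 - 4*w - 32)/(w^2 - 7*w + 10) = (w^2 - 4*w - 32)/(w^2 - 7*w + 10)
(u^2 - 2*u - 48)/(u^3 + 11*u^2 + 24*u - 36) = (u - 8)/(u^2 + 5*u - 6)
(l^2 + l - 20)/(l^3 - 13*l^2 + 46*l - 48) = (l^2 + l - 20)/(l^3 - 13*l^2 + 46*l - 48)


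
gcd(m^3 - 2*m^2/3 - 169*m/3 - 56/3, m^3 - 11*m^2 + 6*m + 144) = m - 8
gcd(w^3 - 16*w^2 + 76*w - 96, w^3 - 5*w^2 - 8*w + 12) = w - 6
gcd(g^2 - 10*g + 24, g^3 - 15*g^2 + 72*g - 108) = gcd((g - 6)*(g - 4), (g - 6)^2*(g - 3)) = g - 6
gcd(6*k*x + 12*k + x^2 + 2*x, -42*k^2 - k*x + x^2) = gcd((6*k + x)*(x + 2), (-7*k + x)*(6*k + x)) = 6*k + x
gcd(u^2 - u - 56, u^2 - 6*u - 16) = u - 8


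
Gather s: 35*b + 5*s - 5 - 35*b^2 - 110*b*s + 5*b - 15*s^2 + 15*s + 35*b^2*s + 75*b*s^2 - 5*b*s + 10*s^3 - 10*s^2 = -35*b^2 + 40*b + 10*s^3 + s^2*(75*b - 25) + s*(35*b^2 - 115*b + 20) - 5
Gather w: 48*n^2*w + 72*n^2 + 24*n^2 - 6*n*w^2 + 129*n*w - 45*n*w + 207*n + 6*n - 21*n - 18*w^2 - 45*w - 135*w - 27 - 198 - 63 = 96*n^2 + 192*n + w^2*(-6*n - 18) + w*(48*n^2 + 84*n - 180) - 288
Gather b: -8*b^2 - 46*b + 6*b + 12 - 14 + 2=-8*b^2 - 40*b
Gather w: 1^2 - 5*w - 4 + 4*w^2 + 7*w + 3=4*w^2 + 2*w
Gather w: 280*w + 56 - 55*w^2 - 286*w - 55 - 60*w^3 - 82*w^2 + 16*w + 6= -60*w^3 - 137*w^2 + 10*w + 7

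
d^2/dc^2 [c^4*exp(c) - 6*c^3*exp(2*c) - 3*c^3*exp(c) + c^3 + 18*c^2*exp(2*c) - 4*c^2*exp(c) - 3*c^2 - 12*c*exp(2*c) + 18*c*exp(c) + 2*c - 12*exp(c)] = c^4*exp(c) - 24*c^3*exp(2*c) + 5*c^3*exp(c) - 10*c^2*exp(c) + 60*c*exp(2*c) - 16*c*exp(c) + 6*c - 12*exp(2*c) + 16*exp(c) - 6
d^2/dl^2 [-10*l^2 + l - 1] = -20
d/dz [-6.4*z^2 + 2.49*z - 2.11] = 2.49 - 12.8*z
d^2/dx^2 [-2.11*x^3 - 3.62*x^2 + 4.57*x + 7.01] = -12.66*x - 7.24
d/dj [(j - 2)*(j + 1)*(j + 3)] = 3*j^2 + 4*j - 5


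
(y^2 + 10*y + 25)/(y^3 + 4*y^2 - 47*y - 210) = (y + 5)/(y^2 - y - 42)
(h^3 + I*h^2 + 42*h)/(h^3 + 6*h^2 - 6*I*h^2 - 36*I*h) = (h + 7*I)/(h + 6)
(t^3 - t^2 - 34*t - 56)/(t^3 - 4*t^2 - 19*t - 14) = (t + 4)/(t + 1)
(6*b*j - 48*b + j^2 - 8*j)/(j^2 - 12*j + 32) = (6*b + j)/(j - 4)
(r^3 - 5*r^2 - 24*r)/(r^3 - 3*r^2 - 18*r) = (r - 8)/(r - 6)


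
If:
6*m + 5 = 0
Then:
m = -5/6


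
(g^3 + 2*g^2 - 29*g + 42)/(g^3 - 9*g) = (g^2 + 5*g - 14)/(g*(g + 3))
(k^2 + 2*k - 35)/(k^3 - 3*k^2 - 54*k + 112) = (k - 5)/(k^2 - 10*k + 16)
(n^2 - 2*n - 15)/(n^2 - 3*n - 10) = (n + 3)/(n + 2)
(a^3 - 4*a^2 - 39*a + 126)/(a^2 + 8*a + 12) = (a^2 - 10*a + 21)/(a + 2)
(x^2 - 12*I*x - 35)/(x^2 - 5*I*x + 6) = (x^2 - 12*I*x - 35)/(x^2 - 5*I*x + 6)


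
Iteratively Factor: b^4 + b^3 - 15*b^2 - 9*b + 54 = (b - 2)*(b^3 + 3*b^2 - 9*b - 27) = (b - 2)*(b + 3)*(b^2 - 9) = (b - 2)*(b + 3)^2*(b - 3)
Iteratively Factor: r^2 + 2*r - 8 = (r + 4)*(r - 2)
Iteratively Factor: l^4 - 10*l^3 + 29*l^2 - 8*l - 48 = (l + 1)*(l^3 - 11*l^2 + 40*l - 48) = (l - 3)*(l + 1)*(l^2 - 8*l + 16) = (l - 4)*(l - 3)*(l + 1)*(l - 4)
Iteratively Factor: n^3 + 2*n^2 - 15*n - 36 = (n - 4)*(n^2 + 6*n + 9) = (n - 4)*(n + 3)*(n + 3)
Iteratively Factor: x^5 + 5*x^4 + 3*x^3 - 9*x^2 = (x + 3)*(x^4 + 2*x^3 - 3*x^2) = x*(x + 3)*(x^3 + 2*x^2 - 3*x) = x*(x + 3)^2*(x^2 - x) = x^2*(x + 3)^2*(x - 1)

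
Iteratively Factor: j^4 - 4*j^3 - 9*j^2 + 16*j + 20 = (j + 2)*(j^3 - 6*j^2 + 3*j + 10) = (j + 1)*(j + 2)*(j^2 - 7*j + 10) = (j - 2)*(j + 1)*(j + 2)*(j - 5)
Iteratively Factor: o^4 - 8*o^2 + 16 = (o - 2)*(o^3 + 2*o^2 - 4*o - 8) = (o - 2)^2*(o^2 + 4*o + 4) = (o - 2)^2*(o + 2)*(o + 2)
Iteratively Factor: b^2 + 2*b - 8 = (b - 2)*(b + 4)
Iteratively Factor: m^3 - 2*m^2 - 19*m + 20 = (m - 1)*(m^2 - m - 20) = (m - 5)*(m - 1)*(m + 4)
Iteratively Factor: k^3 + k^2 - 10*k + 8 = (k - 1)*(k^2 + 2*k - 8) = (k - 1)*(k + 4)*(k - 2)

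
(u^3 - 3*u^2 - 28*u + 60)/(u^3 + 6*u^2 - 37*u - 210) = (u - 2)/(u + 7)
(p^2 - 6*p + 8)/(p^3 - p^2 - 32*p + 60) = (p - 4)/(p^2 + p - 30)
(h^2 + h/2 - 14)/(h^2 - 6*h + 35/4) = 2*(h + 4)/(2*h - 5)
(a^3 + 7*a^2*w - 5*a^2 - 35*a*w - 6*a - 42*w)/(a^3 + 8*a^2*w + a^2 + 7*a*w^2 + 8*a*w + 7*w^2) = (a - 6)/(a + w)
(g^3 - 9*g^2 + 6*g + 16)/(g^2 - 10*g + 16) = g + 1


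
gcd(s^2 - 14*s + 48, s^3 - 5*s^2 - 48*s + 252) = s - 6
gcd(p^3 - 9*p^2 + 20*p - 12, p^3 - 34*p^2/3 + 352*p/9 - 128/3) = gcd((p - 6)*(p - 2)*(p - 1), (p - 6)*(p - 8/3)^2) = p - 6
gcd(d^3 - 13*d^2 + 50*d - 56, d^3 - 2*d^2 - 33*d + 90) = 1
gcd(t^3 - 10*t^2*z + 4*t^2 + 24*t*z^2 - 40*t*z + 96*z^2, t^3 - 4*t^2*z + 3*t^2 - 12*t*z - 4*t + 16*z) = -t^2 + 4*t*z - 4*t + 16*z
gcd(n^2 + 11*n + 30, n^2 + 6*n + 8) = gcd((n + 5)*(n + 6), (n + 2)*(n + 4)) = 1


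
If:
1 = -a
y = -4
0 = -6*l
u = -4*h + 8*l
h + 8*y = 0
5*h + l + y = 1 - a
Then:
No Solution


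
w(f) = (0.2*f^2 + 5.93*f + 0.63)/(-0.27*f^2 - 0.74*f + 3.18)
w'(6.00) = 0.67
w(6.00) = -3.95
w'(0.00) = 1.91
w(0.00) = 0.20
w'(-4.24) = 18.02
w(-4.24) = -14.29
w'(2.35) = 12417.53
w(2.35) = -312.93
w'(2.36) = 6336.94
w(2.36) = -224.22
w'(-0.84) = 1.46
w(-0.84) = -1.17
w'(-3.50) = 5.19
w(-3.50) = -7.18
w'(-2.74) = 2.55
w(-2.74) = -4.44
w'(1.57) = 13.90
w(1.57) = 7.71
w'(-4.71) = 96.30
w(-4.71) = -33.84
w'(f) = (0.4*f + 5.93)/(-0.27*f^2 - 0.74*f + 3.18) + (0.54*f + 0.74)*(0.2*f^2 + 5.93*f + 0.63)/(-0.27*f^2 - 0.74*f + 3.18)^2 = (1.4531*f^2 + 1.6122*f + 19.3236)/(0.0729*f^4 + 0.3996*f^3 - 1.1696*f^2 - 4.7064*f + 10.1124)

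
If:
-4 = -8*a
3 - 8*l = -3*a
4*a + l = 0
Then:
No Solution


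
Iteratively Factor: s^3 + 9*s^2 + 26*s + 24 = (s + 4)*(s^2 + 5*s + 6) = (s + 3)*(s + 4)*(s + 2)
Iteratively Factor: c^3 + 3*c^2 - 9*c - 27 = (c + 3)*(c^2 - 9) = (c + 3)^2*(c - 3)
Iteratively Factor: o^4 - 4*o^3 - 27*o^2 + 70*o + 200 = (o - 5)*(o^3 + o^2 - 22*o - 40) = (o - 5)*(o + 4)*(o^2 - 3*o - 10) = (o - 5)^2*(o + 4)*(o + 2)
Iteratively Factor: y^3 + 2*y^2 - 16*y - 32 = (y + 4)*(y^2 - 2*y - 8) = (y - 4)*(y + 4)*(y + 2)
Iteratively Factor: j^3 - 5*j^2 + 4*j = (j)*(j^2 - 5*j + 4) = j*(j - 4)*(j - 1)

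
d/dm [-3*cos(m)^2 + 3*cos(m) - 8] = -3*sin(m) + 3*sin(2*m)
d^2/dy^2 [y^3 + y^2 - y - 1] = 6*y + 2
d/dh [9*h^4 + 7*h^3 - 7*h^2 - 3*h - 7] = 36*h^3 + 21*h^2 - 14*h - 3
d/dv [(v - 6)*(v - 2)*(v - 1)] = 3*v^2 - 18*v + 20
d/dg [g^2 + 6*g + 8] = 2*g + 6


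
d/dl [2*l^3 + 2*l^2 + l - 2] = 6*l^2 + 4*l + 1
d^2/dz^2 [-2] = 0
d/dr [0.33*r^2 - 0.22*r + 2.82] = 0.66*r - 0.22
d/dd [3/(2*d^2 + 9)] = -12*d/(2*d^2 + 9)^2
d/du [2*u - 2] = 2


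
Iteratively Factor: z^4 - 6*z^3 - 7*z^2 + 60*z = (z + 3)*(z^3 - 9*z^2 + 20*z) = z*(z + 3)*(z^2 - 9*z + 20) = z*(z - 4)*(z + 3)*(z - 5)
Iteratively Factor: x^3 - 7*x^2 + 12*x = (x)*(x^2 - 7*x + 12) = x*(x - 3)*(x - 4)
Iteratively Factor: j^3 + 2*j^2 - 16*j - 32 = (j + 2)*(j^2 - 16) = (j - 4)*(j + 2)*(j + 4)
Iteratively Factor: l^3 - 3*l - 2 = (l - 2)*(l^2 + 2*l + 1) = (l - 2)*(l + 1)*(l + 1)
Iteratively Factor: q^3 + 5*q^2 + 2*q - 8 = (q + 2)*(q^2 + 3*q - 4) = (q - 1)*(q + 2)*(q + 4)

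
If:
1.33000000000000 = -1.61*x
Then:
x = -0.83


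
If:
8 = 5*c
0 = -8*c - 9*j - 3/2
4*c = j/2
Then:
No Solution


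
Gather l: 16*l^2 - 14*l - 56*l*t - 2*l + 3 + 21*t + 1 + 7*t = 16*l^2 + l*(-56*t - 16) + 28*t + 4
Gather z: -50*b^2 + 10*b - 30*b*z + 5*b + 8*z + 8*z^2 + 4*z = -50*b^2 + 15*b + 8*z^2 + z*(12 - 30*b)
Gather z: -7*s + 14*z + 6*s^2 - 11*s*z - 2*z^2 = 6*s^2 - 7*s - 2*z^2 + z*(14 - 11*s)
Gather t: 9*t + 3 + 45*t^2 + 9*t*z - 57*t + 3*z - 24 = 45*t^2 + t*(9*z - 48) + 3*z - 21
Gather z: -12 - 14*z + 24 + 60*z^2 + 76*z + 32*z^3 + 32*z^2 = 32*z^3 + 92*z^2 + 62*z + 12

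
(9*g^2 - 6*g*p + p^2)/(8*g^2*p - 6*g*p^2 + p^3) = (9*g^2 - 6*g*p + p^2)/(p*(8*g^2 - 6*g*p + p^2))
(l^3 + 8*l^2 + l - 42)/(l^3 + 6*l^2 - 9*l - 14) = (l + 3)/(l + 1)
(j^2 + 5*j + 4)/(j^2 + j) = (j + 4)/j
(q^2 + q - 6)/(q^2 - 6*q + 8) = (q + 3)/(q - 4)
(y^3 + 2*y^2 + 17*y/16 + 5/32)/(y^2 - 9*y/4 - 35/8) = (8*y^2 + 6*y + 1)/(4*(2*y - 7))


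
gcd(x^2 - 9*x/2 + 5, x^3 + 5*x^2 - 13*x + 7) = 1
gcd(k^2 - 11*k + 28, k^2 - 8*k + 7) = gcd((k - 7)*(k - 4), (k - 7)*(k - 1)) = k - 7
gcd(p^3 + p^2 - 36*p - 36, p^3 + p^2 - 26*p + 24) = p + 6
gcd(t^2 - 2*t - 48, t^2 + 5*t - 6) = t + 6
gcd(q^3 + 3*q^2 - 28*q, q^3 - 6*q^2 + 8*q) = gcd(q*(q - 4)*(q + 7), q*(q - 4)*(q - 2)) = q^2 - 4*q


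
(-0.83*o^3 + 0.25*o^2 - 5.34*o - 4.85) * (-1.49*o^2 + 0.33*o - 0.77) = 1.2367*o^5 - 0.6464*o^4 + 8.6782*o^3 + 5.2718*o^2 + 2.5113*o + 3.7345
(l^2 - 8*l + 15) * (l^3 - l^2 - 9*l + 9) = l^5 - 9*l^4 + 14*l^3 + 66*l^2 - 207*l + 135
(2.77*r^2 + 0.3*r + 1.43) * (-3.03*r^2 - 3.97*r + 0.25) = -8.3931*r^4 - 11.9059*r^3 - 4.8314*r^2 - 5.6021*r + 0.3575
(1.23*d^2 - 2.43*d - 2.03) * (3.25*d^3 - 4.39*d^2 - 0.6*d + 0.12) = 3.9975*d^5 - 13.2972*d^4 + 3.3322*d^3 + 10.5173*d^2 + 0.9264*d - 0.2436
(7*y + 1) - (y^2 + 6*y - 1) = -y^2 + y + 2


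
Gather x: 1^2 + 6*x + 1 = 6*x + 2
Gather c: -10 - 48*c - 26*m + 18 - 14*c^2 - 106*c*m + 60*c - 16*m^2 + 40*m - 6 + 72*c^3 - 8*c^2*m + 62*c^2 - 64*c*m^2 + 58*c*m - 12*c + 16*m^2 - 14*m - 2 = 72*c^3 + c^2*(48 - 8*m) + c*(-64*m^2 - 48*m)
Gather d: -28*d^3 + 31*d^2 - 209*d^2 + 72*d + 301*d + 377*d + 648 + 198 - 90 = -28*d^3 - 178*d^2 + 750*d + 756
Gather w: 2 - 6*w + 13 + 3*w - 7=8 - 3*w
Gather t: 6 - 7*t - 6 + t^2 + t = t^2 - 6*t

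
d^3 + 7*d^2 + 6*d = d*(d + 1)*(d + 6)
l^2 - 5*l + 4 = (l - 4)*(l - 1)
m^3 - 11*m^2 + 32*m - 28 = (m - 7)*(m - 2)^2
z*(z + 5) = z^2 + 5*z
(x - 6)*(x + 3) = x^2 - 3*x - 18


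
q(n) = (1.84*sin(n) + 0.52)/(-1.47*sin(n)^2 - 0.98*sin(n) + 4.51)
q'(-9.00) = -0.36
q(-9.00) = -0.05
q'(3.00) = -0.48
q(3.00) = 0.18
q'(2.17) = -0.92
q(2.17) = 0.76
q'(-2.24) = -0.30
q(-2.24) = -0.21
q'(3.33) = -0.39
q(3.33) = 0.04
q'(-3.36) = -0.51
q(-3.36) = 0.22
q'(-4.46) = -0.67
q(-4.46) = 1.05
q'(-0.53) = 0.35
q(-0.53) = -0.09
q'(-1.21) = 0.20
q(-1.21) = -0.29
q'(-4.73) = 0.05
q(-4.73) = 1.15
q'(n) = (2.94*sin(n)*cos(n) + 0.98*cos(n))*(1.84*sin(n) + 0.52)/(-1.47*sin(n)^2 - 0.98*sin(n) + 4.51)^2 + 1.84*cos(n)/(-1.47*sin(n)^2 - 0.98*sin(n) + 4.51)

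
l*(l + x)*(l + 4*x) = l^3 + 5*l^2*x + 4*l*x^2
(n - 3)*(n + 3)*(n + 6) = n^3 + 6*n^2 - 9*n - 54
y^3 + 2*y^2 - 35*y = y*(y - 5)*(y + 7)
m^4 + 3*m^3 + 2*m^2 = m^2*(m + 1)*(m + 2)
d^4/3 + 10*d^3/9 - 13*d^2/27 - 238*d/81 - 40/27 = (d/3 + 1)*(d - 5/3)*(d + 2/3)*(d + 4/3)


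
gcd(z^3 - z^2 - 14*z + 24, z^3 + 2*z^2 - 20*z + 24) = z - 2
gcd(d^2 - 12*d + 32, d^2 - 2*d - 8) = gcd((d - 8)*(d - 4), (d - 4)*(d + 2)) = d - 4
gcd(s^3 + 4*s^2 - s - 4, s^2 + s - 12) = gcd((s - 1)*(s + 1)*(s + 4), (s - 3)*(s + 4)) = s + 4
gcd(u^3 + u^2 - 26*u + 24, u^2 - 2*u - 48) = u + 6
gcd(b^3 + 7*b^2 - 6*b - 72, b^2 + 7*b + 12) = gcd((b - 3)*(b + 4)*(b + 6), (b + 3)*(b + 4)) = b + 4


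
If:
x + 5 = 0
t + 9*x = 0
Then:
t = 45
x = -5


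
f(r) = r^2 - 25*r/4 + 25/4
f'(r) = 2*r - 25/4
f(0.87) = 1.57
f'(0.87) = -4.51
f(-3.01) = 34.12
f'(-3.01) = -12.27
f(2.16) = -2.58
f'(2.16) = -1.93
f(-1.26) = 15.71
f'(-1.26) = -8.77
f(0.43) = 3.75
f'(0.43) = -5.39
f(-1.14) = 14.67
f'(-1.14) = -8.53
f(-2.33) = 26.24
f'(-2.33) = -10.91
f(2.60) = -3.24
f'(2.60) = -1.05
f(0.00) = 6.25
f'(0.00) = -6.25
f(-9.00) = 143.50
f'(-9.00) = -24.25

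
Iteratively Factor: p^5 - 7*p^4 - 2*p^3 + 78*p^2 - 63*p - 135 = (p + 1)*(p^4 - 8*p^3 + 6*p^2 + 72*p - 135) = (p + 1)*(p + 3)*(p^3 - 11*p^2 + 39*p - 45) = (p - 3)*(p + 1)*(p + 3)*(p^2 - 8*p + 15) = (p - 5)*(p - 3)*(p + 1)*(p + 3)*(p - 3)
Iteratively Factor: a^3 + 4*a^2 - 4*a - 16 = (a + 4)*(a^2 - 4) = (a - 2)*(a + 4)*(a + 2)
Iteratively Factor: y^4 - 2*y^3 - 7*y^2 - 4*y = (y + 1)*(y^3 - 3*y^2 - 4*y) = (y - 4)*(y + 1)*(y^2 + y) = y*(y - 4)*(y + 1)*(y + 1)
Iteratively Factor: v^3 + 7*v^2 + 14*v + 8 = (v + 4)*(v^2 + 3*v + 2) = (v + 2)*(v + 4)*(v + 1)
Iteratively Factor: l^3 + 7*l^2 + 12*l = (l)*(l^2 + 7*l + 12) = l*(l + 4)*(l + 3)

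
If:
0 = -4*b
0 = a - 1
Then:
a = 1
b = 0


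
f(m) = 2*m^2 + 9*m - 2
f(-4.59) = -1.17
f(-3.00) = -11.00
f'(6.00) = 33.00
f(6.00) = 124.00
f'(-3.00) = -3.00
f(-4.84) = 1.29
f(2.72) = 37.28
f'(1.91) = 16.64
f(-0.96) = -8.80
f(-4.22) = -4.36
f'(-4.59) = -9.36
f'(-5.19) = -11.76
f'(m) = 4*m + 9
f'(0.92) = 12.68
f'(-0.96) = 5.16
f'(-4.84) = -10.36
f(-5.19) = 5.16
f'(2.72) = 19.88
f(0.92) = 7.97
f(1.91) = 22.49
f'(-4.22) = -7.88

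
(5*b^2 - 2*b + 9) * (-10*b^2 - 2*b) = -50*b^4 + 10*b^3 - 86*b^2 - 18*b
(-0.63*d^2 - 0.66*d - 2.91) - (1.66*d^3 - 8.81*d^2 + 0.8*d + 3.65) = -1.66*d^3 + 8.18*d^2 - 1.46*d - 6.56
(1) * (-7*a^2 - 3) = -7*a^2 - 3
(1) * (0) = 0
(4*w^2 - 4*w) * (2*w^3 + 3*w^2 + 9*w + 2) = 8*w^5 + 4*w^4 + 24*w^3 - 28*w^2 - 8*w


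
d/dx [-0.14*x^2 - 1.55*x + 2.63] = -0.28*x - 1.55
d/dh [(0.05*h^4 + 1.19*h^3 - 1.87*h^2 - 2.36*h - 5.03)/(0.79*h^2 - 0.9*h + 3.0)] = (0.079*h^5 + 0.8051*h^4 - 1.542*h^3 + 14.2574*h^2 - 3.2726*h - 11.607)/(0.6241*h^4 - 1.422*h^3 + 5.55*h^2 - 5.4*h + 9.0)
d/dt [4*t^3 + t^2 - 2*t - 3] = 12*t^2 + 2*t - 2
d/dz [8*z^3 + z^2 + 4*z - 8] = 24*z^2 + 2*z + 4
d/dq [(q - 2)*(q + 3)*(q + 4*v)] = 3*q^2 + 8*q*v + 2*q + 4*v - 6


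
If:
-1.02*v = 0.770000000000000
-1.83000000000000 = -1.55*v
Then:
No Solution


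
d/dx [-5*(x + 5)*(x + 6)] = -10*x - 55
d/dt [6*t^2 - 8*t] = 12*t - 8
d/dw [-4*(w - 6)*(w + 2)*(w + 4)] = 112 - 12*w^2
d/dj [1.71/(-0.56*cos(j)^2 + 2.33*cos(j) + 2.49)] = (3.9843 - 1.9152*cos(j))*sin(j)/(-0.56*cos(j)^2 + 2.33*cos(j) + 2.49)^2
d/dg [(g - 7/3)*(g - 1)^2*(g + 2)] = 4*g^3 - 7*g^2 - 6*g + 9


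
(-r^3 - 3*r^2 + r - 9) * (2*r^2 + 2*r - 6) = -2*r^5 - 8*r^4 + 2*r^3 + 2*r^2 - 24*r + 54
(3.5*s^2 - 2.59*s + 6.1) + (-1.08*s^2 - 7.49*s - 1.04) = 2.42*s^2 - 10.08*s + 5.06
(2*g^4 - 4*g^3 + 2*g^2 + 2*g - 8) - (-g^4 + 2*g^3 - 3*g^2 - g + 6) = 3*g^4 - 6*g^3 + 5*g^2 + 3*g - 14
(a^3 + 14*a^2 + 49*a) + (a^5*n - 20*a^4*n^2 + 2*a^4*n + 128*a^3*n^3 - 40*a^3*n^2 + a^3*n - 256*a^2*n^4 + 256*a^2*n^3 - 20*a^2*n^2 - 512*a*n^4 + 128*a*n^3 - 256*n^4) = a^5*n - 20*a^4*n^2 + 2*a^4*n + 128*a^3*n^3 - 40*a^3*n^2 + a^3*n + a^3 - 256*a^2*n^4 + 256*a^2*n^3 - 20*a^2*n^2 + 14*a^2 - 512*a*n^4 + 128*a*n^3 + 49*a - 256*n^4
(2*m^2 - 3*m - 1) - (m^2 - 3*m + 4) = m^2 - 5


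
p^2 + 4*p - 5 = (p - 1)*(p + 5)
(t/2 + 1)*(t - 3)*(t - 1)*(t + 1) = t^4/2 - t^3/2 - 7*t^2/2 + t/2 + 3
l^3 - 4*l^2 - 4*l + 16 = (l - 4)*(l - 2)*(l + 2)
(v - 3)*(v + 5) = v^2 + 2*v - 15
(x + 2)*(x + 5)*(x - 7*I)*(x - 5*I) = x^4 + 7*x^3 - 12*I*x^3 - 25*x^2 - 84*I*x^2 - 245*x - 120*I*x - 350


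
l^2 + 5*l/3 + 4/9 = (l + 1/3)*(l + 4/3)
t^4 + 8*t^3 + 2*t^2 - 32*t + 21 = (t - 1)^2*(t + 3)*(t + 7)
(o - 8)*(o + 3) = o^2 - 5*o - 24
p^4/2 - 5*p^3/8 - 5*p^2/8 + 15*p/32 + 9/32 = (p/2 + 1/4)*(p - 3/2)*(p - 1)*(p + 3/4)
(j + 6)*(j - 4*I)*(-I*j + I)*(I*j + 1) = j^4 + 5*j^3 - 5*I*j^3 - 10*j^2 - 25*I*j^2 - 20*j + 30*I*j + 24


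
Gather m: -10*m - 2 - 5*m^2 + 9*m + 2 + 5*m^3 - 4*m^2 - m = 5*m^3 - 9*m^2 - 2*m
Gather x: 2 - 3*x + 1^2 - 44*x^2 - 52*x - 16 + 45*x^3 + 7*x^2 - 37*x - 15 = 45*x^3 - 37*x^2 - 92*x - 28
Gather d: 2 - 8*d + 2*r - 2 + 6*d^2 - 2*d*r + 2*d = 6*d^2 + d*(-2*r - 6) + 2*r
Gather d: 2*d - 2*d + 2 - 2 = 0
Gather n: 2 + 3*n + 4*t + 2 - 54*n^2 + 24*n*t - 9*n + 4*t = -54*n^2 + n*(24*t - 6) + 8*t + 4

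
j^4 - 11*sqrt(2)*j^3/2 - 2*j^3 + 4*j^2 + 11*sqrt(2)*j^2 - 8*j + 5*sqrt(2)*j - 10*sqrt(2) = (j - 2)*(j - 5*sqrt(2))*(j - sqrt(2))*(j + sqrt(2)/2)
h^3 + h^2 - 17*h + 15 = (h - 3)*(h - 1)*(h + 5)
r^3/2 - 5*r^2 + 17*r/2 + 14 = (r/2 + 1/2)*(r - 7)*(r - 4)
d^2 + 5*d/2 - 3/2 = (d - 1/2)*(d + 3)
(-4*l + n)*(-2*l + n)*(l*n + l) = 8*l^3*n + 8*l^3 - 6*l^2*n^2 - 6*l^2*n + l*n^3 + l*n^2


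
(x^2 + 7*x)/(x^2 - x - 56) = x/(x - 8)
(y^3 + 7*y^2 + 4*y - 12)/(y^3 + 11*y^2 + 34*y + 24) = (y^2 + y - 2)/(y^2 + 5*y + 4)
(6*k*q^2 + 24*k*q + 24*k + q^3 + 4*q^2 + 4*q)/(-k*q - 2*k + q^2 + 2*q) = (6*k*q + 12*k + q^2 + 2*q)/(-k + q)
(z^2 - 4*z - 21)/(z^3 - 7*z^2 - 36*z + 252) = (z + 3)/(z^2 - 36)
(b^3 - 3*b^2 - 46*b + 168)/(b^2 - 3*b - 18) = (b^2 + 3*b - 28)/(b + 3)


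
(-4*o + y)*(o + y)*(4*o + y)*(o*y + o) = -16*o^4*y - 16*o^4 - 16*o^3*y^2 - 16*o^3*y + o^2*y^3 + o^2*y^2 + o*y^4 + o*y^3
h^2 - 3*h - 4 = (h - 4)*(h + 1)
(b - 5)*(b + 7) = b^2 + 2*b - 35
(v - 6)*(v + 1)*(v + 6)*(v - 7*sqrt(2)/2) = v^4 - 7*sqrt(2)*v^3/2 + v^3 - 36*v^2 - 7*sqrt(2)*v^2/2 - 36*v + 126*sqrt(2)*v + 126*sqrt(2)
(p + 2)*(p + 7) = p^2 + 9*p + 14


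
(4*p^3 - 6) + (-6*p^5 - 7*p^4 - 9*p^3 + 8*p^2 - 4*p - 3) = -6*p^5 - 7*p^4 - 5*p^3 + 8*p^2 - 4*p - 9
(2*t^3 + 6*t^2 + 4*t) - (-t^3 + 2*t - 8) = 3*t^3 + 6*t^2 + 2*t + 8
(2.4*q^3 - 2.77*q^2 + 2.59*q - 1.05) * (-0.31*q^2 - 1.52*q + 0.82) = -0.744*q^5 - 2.7893*q^4 + 5.3755*q^3 - 5.8827*q^2 + 3.7198*q - 0.861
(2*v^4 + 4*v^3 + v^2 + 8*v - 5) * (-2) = -4*v^4 - 8*v^3 - 2*v^2 - 16*v + 10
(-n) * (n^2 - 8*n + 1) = -n^3 + 8*n^2 - n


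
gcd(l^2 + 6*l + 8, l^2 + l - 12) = l + 4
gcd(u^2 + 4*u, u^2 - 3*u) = u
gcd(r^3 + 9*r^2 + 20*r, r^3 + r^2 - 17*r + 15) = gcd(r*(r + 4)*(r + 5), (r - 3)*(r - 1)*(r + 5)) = r + 5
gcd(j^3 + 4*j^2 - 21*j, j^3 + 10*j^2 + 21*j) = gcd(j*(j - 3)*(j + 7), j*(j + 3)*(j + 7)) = j^2 + 7*j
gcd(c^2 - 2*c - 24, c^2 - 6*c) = c - 6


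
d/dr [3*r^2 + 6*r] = 6*r + 6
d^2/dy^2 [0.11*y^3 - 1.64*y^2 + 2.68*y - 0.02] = 0.66*y - 3.28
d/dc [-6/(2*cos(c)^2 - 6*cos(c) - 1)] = 12*(3 - 2*cos(c))*sin(c)/(6*cos(c) - cos(2*c))^2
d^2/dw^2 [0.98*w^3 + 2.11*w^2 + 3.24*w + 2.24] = 5.88*w + 4.22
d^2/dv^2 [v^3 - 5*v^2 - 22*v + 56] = 6*v - 10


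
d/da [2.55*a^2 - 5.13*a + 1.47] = 5.1*a - 5.13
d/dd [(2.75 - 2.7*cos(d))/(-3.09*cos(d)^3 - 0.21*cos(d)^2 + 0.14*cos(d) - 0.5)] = (16.686*cos(d)^3 - 24.9255*cos(d)^2 - 1.155*cos(d) - 0.965)*sin(d)/(9.5481*cos(d)^6 + 1.2978*cos(d)^5 - 0.8211*cos(d)^4 + 3.0312*cos(d)^3 + 0.2296*cos(d)^2 - 0.14*cos(d) + 0.25)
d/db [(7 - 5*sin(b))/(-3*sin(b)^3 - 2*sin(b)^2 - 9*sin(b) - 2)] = (-30*sin(b)^3 + 53*sin(b)^2 + 28*sin(b) + 73)*cos(b)/(3*sin(b)^3 + 2*sin(b)^2 + 9*sin(b) + 2)^2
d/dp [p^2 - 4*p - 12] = 2*p - 4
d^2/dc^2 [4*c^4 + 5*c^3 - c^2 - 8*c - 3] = 48*c^2 + 30*c - 2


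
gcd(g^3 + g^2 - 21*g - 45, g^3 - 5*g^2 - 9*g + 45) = g^2 - 2*g - 15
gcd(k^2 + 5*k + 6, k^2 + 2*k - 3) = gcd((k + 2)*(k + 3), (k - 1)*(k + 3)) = k + 3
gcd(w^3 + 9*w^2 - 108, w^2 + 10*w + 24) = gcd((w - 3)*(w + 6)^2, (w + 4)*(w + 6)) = w + 6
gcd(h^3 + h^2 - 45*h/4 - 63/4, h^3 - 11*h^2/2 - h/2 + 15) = h + 3/2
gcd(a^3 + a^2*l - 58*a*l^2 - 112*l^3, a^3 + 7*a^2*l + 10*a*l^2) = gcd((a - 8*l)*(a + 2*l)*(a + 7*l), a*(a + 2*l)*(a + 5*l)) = a + 2*l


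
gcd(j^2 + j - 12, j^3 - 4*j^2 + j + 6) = j - 3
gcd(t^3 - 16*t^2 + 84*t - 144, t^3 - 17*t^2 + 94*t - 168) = t^2 - 10*t + 24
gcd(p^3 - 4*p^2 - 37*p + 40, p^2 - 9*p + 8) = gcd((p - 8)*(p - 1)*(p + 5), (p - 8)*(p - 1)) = p^2 - 9*p + 8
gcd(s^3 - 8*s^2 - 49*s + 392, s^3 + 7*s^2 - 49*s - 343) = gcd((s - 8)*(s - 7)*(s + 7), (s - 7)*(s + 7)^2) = s^2 - 49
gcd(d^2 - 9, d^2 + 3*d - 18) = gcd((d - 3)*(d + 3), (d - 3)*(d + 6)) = d - 3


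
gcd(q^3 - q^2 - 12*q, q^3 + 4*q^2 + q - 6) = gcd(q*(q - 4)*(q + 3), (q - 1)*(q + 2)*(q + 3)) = q + 3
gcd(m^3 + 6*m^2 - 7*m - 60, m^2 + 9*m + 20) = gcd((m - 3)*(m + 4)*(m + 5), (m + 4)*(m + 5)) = m^2 + 9*m + 20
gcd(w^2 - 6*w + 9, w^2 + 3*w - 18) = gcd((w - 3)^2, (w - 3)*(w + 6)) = w - 3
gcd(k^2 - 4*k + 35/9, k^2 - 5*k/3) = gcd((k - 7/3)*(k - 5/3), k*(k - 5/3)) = k - 5/3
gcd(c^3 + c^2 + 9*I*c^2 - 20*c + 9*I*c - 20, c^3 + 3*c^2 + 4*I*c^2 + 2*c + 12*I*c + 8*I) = c^2 + c*(1 + 4*I) + 4*I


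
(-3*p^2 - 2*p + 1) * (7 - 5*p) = 15*p^3 - 11*p^2 - 19*p + 7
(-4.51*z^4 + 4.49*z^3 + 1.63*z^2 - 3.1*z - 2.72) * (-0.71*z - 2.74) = 3.2021*z^5 + 9.1695*z^4 - 13.4599*z^3 - 2.2652*z^2 + 10.4252*z + 7.4528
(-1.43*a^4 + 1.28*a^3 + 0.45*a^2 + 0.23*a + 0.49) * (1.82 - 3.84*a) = 5.4912*a^5 - 7.5178*a^4 + 0.6016*a^3 - 0.0641999999999999*a^2 - 1.463*a + 0.8918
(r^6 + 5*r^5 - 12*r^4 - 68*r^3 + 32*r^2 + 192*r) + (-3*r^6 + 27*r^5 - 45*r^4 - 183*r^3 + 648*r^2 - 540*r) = -2*r^6 + 32*r^5 - 57*r^4 - 251*r^3 + 680*r^2 - 348*r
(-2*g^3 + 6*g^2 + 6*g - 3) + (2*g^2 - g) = -2*g^3 + 8*g^2 + 5*g - 3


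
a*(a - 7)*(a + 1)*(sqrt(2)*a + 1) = sqrt(2)*a^4 - 6*sqrt(2)*a^3 + a^3 - 7*sqrt(2)*a^2 - 6*a^2 - 7*a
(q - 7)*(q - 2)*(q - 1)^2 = q^4 - 11*q^3 + 33*q^2 - 37*q + 14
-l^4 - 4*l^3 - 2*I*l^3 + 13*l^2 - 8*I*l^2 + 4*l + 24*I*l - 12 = (l - 2)*(l + 6)*(-I*l + 1)^2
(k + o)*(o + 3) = k*o + 3*k + o^2 + 3*o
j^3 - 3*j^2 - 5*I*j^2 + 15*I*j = j*(j - 3)*(j - 5*I)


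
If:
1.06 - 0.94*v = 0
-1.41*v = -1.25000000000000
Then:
No Solution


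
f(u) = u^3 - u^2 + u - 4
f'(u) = 3*u^2 - 2*u + 1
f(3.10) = 19.28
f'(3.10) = 23.63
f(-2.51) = -28.62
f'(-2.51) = 24.92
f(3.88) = 43.24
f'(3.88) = 38.40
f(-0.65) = -5.35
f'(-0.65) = 3.57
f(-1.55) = -11.68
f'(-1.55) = 11.31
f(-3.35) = -56.17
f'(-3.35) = 41.37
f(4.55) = 74.04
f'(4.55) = 54.01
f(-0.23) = -4.30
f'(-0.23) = 1.62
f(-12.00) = -1888.00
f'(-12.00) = 457.00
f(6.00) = 182.00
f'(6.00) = 97.00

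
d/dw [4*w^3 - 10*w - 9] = 12*w^2 - 10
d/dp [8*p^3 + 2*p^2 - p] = 24*p^2 + 4*p - 1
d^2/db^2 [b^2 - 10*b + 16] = 2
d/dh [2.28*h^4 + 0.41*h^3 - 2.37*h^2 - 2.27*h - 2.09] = 9.12*h^3 + 1.23*h^2 - 4.74*h - 2.27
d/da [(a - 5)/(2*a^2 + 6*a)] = (-a^2 + 10*a + 15)/(2*a^2*(a^2 + 6*a + 9))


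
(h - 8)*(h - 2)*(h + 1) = h^3 - 9*h^2 + 6*h + 16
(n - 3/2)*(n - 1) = n^2 - 5*n/2 + 3/2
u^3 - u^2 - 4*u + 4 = (u - 2)*(u - 1)*(u + 2)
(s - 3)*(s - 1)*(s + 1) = s^3 - 3*s^2 - s + 3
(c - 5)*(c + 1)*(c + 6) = c^3 + 2*c^2 - 29*c - 30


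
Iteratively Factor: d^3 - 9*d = (d + 3)*(d^2 - 3*d) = (d - 3)*(d + 3)*(d)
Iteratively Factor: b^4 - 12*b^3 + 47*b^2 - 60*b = (b - 3)*(b^3 - 9*b^2 + 20*b) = b*(b - 3)*(b^2 - 9*b + 20) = b*(b - 5)*(b - 3)*(b - 4)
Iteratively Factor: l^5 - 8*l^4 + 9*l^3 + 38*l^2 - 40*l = (l + 2)*(l^4 - 10*l^3 + 29*l^2 - 20*l) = l*(l + 2)*(l^3 - 10*l^2 + 29*l - 20) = l*(l - 1)*(l + 2)*(l^2 - 9*l + 20) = l*(l - 5)*(l - 1)*(l + 2)*(l - 4)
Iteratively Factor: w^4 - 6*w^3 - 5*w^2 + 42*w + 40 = (w - 4)*(w^3 - 2*w^2 - 13*w - 10) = (w - 4)*(w + 1)*(w^2 - 3*w - 10) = (w - 4)*(w + 1)*(w + 2)*(w - 5)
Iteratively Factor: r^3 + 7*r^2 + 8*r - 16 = (r + 4)*(r^2 + 3*r - 4) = (r + 4)^2*(r - 1)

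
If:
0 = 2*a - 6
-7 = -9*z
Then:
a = 3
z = 7/9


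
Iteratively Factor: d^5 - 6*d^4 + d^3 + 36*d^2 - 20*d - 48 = (d - 2)*(d^4 - 4*d^3 - 7*d^2 + 22*d + 24) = (d - 2)*(d + 2)*(d^3 - 6*d^2 + 5*d + 12) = (d - 4)*(d - 2)*(d + 2)*(d^2 - 2*d - 3) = (d - 4)*(d - 2)*(d + 1)*(d + 2)*(d - 3)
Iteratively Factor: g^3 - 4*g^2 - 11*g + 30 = (g - 2)*(g^2 - 2*g - 15) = (g - 5)*(g - 2)*(g + 3)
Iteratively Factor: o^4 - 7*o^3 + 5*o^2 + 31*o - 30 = (o + 2)*(o^3 - 9*o^2 + 23*o - 15) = (o - 3)*(o + 2)*(o^2 - 6*o + 5) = (o - 5)*(o - 3)*(o + 2)*(o - 1)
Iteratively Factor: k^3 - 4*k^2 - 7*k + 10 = (k - 1)*(k^2 - 3*k - 10) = (k - 1)*(k + 2)*(k - 5)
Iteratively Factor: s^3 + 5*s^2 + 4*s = (s + 4)*(s^2 + s) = (s + 1)*(s + 4)*(s)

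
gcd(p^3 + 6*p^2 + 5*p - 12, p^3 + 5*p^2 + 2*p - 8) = p^2 + 3*p - 4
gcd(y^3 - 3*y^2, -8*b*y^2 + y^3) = y^2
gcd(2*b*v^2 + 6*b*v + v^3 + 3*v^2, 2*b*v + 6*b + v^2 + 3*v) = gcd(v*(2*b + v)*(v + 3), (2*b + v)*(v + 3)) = 2*b*v + 6*b + v^2 + 3*v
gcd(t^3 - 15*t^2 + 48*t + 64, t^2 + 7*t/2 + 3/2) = 1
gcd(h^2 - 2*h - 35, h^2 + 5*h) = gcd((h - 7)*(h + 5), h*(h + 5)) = h + 5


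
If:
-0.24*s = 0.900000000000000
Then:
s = -3.75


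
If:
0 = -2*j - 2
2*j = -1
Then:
No Solution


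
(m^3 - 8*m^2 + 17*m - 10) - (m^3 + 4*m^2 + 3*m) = -12*m^2 + 14*m - 10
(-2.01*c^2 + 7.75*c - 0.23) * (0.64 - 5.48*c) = 11.0148*c^3 - 43.7564*c^2 + 6.2204*c - 0.1472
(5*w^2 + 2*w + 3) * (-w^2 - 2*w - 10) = -5*w^4 - 12*w^3 - 57*w^2 - 26*w - 30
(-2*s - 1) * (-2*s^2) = 4*s^3 + 2*s^2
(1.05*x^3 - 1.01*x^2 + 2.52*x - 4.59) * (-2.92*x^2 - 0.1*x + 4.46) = -3.066*x^5 + 2.8442*x^4 - 2.5744*x^3 + 8.6462*x^2 + 11.6982*x - 20.4714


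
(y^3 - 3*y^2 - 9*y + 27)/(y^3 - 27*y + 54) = (y + 3)/(y + 6)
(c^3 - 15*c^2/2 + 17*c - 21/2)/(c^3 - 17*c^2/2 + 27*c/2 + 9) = (2*c^2 - 9*c + 7)/(2*c^2 - 11*c - 6)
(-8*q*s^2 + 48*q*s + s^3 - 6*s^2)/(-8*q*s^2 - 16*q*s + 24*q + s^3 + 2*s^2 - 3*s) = s*(s - 6)/(s^2 + 2*s - 3)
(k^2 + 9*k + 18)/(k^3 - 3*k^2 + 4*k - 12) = (k^2 + 9*k + 18)/(k^3 - 3*k^2 + 4*k - 12)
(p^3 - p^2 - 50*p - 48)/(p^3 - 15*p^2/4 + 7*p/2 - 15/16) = 16*(p^3 - p^2 - 50*p - 48)/(16*p^3 - 60*p^2 + 56*p - 15)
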